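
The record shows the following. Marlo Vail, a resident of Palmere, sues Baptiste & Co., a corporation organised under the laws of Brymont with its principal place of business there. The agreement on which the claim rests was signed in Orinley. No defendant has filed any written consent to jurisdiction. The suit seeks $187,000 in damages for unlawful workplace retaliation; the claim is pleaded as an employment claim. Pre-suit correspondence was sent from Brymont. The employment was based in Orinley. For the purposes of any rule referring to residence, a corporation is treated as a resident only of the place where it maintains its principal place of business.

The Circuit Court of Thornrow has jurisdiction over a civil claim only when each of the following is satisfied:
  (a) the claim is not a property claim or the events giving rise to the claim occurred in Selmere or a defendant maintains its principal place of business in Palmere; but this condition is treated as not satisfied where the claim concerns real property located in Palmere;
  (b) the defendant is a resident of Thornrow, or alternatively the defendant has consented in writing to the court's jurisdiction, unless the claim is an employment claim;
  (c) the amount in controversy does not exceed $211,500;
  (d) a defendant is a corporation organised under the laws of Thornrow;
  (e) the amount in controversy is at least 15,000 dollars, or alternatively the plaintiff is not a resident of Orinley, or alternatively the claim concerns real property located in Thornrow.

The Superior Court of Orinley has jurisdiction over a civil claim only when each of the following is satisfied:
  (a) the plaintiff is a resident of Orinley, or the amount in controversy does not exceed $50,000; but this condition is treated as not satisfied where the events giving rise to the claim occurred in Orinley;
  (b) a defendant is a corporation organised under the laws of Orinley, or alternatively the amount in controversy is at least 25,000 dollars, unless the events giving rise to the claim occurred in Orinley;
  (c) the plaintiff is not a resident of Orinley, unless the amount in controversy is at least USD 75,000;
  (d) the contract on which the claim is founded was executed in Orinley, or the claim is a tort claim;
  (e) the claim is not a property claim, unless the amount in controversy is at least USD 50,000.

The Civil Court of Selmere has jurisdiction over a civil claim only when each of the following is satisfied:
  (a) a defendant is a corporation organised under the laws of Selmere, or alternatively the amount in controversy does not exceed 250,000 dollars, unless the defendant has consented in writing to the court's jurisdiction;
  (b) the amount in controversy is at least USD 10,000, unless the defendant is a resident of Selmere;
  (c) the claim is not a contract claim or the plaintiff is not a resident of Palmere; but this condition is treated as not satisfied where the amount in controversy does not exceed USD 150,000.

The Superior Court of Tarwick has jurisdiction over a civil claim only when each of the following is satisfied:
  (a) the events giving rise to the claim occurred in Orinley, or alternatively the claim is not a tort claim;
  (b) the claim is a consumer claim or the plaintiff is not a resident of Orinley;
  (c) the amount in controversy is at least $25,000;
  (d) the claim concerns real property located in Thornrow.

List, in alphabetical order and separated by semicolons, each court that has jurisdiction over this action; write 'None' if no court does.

the Civil Court of Selmere

The Circuit Court of Thornrow:
  (a) The claim is an employment claim, not a property claim, so one alternative holds. The carve-out does not apply: the claim does not concern real property. Met.
  (b) The defendant resides in Brymont, not Thornrow; no such written consent has been filed — none of the alternatives is met. However, the claim is an employment claim, so the 'unless' proviso supplies this condition. Condition met.
  (c) The amount in controversy is 187,000 dollars, within the $211,500 ceiling. Met.
  (d) The corporate defendant(s) are organised in Brymont, not Thornrow. Fails.
  (e) The amount in controversy is USD 187,000, which meets the $15,000 floor, so this disjunct is met. Met.
  → No jurisdiction.
The Superior Court of Orinley:
  (a) The plaintiff resides in Palmere, not Orinley; the amount in controversy is $187,000, above the $50,000 ceiling — no alternative holds. Not met.
  (b) The amount in controversy is $187,000, which meets the USD 25,000 floor — that alternative is enough. Met.
  (c) The plaintiff resides in Palmere, which is not Orinley. Met.
  (d) The contract was executed in Orinley, which satisfies one of the alternatives. Satisfied.
  (e) The claim is an employment claim, not a property claim. Condition met.
  → No jurisdiction.
The Civil Court of Selmere:
  (a) The amount in controversy is 187,000 dollars, within the $250,000 ceiling, which satisfies one of the alternatives. Satisfied.
  (b) The amount in controversy is $187,000, which meets the 10,000 dollars floor. Satisfied.
  (c) The claim is an employment claim, not a contract claim, which satisfies one of the alternatives. And the carve-out is inapplicable — the amount in controversy is USD 187,000, above the 150,000 dollars ceiling. Met.
  → Every requirement is satisfied — jurisdiction.
The Superior Court of Tarwick:
  (a) The operative events occurred in Orinley, which satisfies one of the alternatives. Met.
  (b) The plaintiff resides in Palmere, which is not Orinley, so one alternative holds. Met.
  (c) The amount in controversy is $187,000, which meets the 25,000 dollars floor. Met.
  (d) The claim does not concern real property. Condition not met.
  → The court lacks jurisdiction.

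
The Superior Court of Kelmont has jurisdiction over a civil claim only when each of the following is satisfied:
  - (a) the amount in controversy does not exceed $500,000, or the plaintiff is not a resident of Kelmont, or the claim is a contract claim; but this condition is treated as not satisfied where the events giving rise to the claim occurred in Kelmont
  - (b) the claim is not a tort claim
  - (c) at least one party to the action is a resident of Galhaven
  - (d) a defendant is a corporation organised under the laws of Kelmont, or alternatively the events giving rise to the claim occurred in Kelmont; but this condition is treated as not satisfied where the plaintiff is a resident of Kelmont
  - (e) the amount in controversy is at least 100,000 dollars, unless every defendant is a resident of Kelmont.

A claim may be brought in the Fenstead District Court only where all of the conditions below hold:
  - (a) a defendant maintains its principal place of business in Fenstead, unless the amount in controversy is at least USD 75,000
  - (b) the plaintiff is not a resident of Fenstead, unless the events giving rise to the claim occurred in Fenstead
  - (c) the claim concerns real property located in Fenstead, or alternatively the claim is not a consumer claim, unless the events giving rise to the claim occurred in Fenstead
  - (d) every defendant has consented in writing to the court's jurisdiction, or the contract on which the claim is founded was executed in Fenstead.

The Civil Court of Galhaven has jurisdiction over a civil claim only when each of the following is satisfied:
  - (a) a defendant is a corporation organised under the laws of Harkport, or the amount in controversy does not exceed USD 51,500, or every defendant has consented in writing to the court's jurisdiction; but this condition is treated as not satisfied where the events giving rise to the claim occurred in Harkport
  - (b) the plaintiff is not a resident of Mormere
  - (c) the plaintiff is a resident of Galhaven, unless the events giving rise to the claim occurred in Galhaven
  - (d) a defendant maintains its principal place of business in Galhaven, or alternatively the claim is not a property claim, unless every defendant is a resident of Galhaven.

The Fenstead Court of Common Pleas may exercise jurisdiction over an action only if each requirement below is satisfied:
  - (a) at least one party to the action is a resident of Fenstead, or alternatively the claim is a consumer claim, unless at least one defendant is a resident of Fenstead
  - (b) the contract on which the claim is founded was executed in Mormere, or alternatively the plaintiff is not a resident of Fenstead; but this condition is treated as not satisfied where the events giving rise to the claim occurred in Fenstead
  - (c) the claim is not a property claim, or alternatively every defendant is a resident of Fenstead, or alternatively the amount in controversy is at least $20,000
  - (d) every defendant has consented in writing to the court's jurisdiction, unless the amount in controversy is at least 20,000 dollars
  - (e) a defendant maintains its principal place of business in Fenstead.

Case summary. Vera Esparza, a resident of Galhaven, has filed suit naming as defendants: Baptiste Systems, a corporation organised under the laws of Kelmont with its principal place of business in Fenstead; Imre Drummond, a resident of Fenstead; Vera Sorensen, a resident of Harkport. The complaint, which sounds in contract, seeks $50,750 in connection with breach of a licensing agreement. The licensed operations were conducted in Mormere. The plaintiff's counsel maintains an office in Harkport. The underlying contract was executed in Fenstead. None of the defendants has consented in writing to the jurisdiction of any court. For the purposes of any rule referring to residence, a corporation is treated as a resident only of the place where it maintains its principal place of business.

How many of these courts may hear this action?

3

The Superior Court of Kelmont:
  (a) The amount in controversy is $50,750, within the USD 500,000 ceiling, which satisfies one of the alternatives. The carve-out does not apply: the operative events occurred in Mormere, not Kelmont. Met.
  (b) The claim is a contract claim, not a tort claim. Met.
  (c) Vera Esparza resides in Galhaven. Met.
  (d) Baptiste Systems is organised under the laws of Kelmont, so one alternative holds. The carve-out does not apply: the plaintiff resides in Galhaven, not Kelmont. Condition met.
  (e) The amount in controversy is 50,750 dollars, below the USD 100,000 floor. Nor does the 'unless' clause help: the defendants reside as follows — Baptiste Systems in Fenstead, Imre Drummond in Fenstead, Vera Sorensen in Harkport — not all in Kelmont. Fails.
  → Not every requirement is met — no jurisdiction.
The Fenstead District Court:
  (a) Baptiste Systems has its principal place of business in Fenstead. Met.
  (b) The plaintiff resides in Galhaven, which is not Fenstead. Condition met.
  (c) The claim is a contract claim, not a consumer claim — that alternative is enough. Condition met.
  (d) The contract was executed in Fenstead — that alternative is enough. Met.
  → The court has jurisdiction.
The Civil Court of Galhaven:
  (a) The amount in controversy is 50,750 dollars, within the 51,500 dollars ceiling, which satisfies one of the alternatives. The exception is not triggered, since the operative events occurred in Mormere, not Harkport. Met.
  (b) The plaintiff resides in Galhaven, which is not Mormere. Satisfied.
  (c) The plaintiff resides in Galhaven. Condition met.
  (d) The claim is a contract claim, not a property claim, which satisfies one of the alternatives. Satisfied.
  → Every requirement is satisfied — jurisdiction.
The Fenstead Court of Common Pleas:
  (a) Baptiste Systems resides in Fenstead, so one alternative holds. Met.
  (b) The plaintiff resides in Galhaven, which is not Fenstead — that alternative is enough. The carve-out does not apply: the operative events occurred in Mormere, not Fenstead. Condition met.
  (c) The claim is a contract claim, not a property claim, so this disjunct is met. Satisfied.
  (d) No such written consent has been filed. But the amount in controversy is 50,750 dollars, which meets the 20,000 dollars floor, and the 'unless' clause therefore excuses the requirement. Met.
  (e) Baptiste Systems has its principal place of business in Fenstead. Condition met.
  → The court has jurisdiction.
Courts with jurisdiction: the Fenstead District Court, the Civil Court of Galhaven, the Fenstead Court of Common Pleas — 3 in total.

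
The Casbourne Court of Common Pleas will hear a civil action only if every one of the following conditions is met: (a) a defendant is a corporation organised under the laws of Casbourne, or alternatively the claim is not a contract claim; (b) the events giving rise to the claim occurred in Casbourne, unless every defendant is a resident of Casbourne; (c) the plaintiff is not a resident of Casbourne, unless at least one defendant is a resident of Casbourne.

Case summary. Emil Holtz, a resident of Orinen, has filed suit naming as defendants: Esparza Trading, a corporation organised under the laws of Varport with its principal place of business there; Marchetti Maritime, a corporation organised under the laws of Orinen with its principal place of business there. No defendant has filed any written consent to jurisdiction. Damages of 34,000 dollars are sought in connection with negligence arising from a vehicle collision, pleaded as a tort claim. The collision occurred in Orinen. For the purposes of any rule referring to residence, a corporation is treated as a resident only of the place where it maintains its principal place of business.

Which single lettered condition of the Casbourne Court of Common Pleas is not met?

The Casbourne Court of Common Pleas:
  (a) The claim is a tort claim, not a contract claim, so this disjunct is met. Condition met.
  (b) The operative events occurred in Orinen, not Casbourne. The proviso offers no rescue either, since the defendants reside as follows — Esparza Trading in Varport, Marchetti Maritime in Orinen — not all in Casbourne. Not satisfied.
  (c) The plaintiff resides in Orinen, which is not Casbourne. Met.
Only condition (b) fails.

(b)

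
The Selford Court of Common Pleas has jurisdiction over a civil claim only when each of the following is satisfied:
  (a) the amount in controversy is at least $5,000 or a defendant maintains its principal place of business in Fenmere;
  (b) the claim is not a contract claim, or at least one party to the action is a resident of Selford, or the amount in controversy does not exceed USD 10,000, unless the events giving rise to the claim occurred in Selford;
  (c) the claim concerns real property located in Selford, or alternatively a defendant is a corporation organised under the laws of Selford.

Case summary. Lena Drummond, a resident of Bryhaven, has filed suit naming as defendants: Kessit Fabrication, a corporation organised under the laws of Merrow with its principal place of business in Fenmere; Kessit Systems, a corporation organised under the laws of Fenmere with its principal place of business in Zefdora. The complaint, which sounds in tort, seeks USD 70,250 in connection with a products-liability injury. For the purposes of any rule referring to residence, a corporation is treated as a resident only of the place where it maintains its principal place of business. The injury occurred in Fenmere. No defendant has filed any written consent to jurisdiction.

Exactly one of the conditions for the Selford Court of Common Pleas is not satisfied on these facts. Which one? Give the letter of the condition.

The Selford Court of Common Pleas:
  (a) The amount in controversy is $70,250, which meets the $5,000 floor — that alternative is enough. Condition met.
  (b) The claim is a tort claim, not a contract claim, so one alternative holds. Condition met.
  (c) The claim does not concern real property; the corporate defendant(s) are organised in Fenmere, Merrow, not Selford — none of the alternatives is met. Condition not met.
Only condition (c) fails.

(c)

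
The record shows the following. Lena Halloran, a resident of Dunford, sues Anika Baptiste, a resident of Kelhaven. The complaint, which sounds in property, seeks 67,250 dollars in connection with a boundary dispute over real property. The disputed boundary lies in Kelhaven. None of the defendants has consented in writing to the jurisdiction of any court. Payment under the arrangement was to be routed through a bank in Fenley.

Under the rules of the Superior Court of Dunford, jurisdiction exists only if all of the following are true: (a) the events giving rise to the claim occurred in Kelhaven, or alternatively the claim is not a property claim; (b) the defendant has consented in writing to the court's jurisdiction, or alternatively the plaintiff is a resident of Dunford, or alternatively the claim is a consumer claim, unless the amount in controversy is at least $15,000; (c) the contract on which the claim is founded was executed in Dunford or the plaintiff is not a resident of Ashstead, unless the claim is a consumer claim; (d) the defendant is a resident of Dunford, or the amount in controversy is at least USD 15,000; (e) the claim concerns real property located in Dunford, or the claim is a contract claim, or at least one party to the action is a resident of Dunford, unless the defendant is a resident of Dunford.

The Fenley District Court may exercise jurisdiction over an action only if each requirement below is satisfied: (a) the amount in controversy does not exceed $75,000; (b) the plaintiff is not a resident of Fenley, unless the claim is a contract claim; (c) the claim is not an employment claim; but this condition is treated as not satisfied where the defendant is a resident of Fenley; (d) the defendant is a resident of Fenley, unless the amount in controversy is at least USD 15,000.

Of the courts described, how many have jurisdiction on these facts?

The Superior Court of Dunford:
  (a) The operative events occurred in Kelhaven, which satisfies one of the alternatives. Condition met.
  (b) The plaintiff resides in Dunford, which satisfies one of the alternatives. Met.
  (c) The plaintiff resides in Dunford, which is not Ashstead, so this disjunct is met. Condition met.
  (d) The amount in controversy is 67,250 dollars, which meets the $15,000 floor, which satisfies one of the alternatives. Satisfied.
  (e) Lena Halloran resides in Dunford — that alternative is enough. Condition met.
  → All conditions met; jurisdiction exists.
The Fenley District Court:
  (a) The amount in controversy is 67,250 dollars, within the USD 75,000 ceiling. Condition met.
  (b) The plaintiff resides in Dunford, which is not Fenley. Satisfied.
  (c) The claim is a property claim, not an employment claim. The exception is not triggered, since the defendant resides in Kelhaven, not Fenley. Met.
  (d) The defendant resides in Kelhaven, not Fenley. The proviso rescues it, though: the amount in controversy is USD 67,250, which meets the $15,000 floor. Satisfied.
  → The court has jurisdiction.
Courts with jurisdiction: the Superior Court of Dunford, the Fenley District Court — 2 in total.

2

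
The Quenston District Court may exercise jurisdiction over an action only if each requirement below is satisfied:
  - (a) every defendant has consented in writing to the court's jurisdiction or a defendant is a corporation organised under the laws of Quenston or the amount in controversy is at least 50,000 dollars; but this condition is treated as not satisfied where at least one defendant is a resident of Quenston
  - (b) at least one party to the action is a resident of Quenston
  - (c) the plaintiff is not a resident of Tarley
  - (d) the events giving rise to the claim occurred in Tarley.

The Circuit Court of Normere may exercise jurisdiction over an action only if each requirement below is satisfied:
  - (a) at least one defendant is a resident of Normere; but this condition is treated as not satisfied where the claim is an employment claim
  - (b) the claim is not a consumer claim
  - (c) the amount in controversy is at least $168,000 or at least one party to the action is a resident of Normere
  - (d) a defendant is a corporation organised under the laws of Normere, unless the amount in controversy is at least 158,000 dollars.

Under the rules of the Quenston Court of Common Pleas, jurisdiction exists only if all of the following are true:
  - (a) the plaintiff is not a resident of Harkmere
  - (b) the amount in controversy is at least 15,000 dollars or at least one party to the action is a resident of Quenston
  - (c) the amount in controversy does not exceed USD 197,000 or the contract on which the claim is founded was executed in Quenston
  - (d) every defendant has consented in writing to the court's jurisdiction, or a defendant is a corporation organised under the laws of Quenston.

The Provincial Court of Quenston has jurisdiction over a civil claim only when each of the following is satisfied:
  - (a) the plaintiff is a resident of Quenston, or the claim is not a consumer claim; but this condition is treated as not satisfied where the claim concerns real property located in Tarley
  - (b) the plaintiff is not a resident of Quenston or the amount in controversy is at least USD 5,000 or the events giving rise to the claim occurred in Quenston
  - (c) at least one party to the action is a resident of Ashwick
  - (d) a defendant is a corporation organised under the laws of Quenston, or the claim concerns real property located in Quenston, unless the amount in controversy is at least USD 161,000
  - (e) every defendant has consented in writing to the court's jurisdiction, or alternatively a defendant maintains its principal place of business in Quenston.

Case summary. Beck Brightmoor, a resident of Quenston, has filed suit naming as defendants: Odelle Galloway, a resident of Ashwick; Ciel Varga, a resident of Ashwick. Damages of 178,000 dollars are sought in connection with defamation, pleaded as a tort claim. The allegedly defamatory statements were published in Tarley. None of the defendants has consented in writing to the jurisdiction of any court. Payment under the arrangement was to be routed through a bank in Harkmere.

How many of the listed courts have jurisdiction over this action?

1

The Quenston District Court:
  (a) The amount in controversy is 178,000 dollars, which meets the $50,000 floor, which satisfies one of the alternatives. The exception is not triggered, since no defendant resides in Quenston (they reside in Ashwick, Ashwick). Condition met.
  (b) Beck Brightmoor resides in Quenston. Met.
  (c) The plaintiff resides in Quenston, which is not Tarley. Met.
  (d) The operative events occurred in Tarley. Condition met.
  → Jurisdiction lies.
The Circuit Court of Normere:
  (a) No defendant resides in Normere (they reside in Ashwick, Ashwick). Not satisfied.
  (b) The claim is a tort claim, not a consumer claim. Met.
  (c) The amount in controversy is 178,000 dollars, which meets the USD 168,000 floor, so this disjunct is met. Condition met.
  (d) No defendant is a corporation. The proviso rescues it, though: the amount in controversy is $178,000, which meets the $158,000 floor. Satisfied.
  → Not every requirement is met — no jurisdiction.
The Quenston Court of Common Pleas:
  (a) The plaintiff resides in Quenston, which is not Harkmere. Met.
  (b) The amount in controversy is USD 178,000, which meets the USD 15,000 floor, which satisfies one of the alternatives. Met.
  (c) The amount in controversy is $178,000, within the 197,000 dollars ceiling, which satisfies one of the alternatives. Met.
  (d) No such written consent has been filed; no defendant is a corporation — every alternative fails. Condition not met.
  → At least one condition fails; no jurisdiction.
The Provincial Court of Quenston:
  (a) The plaintiff resides in Quenston — that alternative is enough. And the carve-out is inapplicable — the claim does not concern real property. Condition met.
  (b) The amount in controversy is 178,000 dollars, which meets the 5,000 dollars floor, which satisfies one of the alternatives. Met.
  (c) Odelle Galloway resides in Ashwick. Condition met.
  (d) No defendant is a corporation; the claim does not concern real property — no alternative holds. The proviso rescues it, though: the amount in controversy is USD 178,000, which meets the $161,000 floor. Satisfied.
  (e) No such written consent has been filed; no defendant is a corporation — no alternative holds. Fails.
  → No jurisdiction.
Courts with jurisdiction: the Quenston District Court — 1 in total.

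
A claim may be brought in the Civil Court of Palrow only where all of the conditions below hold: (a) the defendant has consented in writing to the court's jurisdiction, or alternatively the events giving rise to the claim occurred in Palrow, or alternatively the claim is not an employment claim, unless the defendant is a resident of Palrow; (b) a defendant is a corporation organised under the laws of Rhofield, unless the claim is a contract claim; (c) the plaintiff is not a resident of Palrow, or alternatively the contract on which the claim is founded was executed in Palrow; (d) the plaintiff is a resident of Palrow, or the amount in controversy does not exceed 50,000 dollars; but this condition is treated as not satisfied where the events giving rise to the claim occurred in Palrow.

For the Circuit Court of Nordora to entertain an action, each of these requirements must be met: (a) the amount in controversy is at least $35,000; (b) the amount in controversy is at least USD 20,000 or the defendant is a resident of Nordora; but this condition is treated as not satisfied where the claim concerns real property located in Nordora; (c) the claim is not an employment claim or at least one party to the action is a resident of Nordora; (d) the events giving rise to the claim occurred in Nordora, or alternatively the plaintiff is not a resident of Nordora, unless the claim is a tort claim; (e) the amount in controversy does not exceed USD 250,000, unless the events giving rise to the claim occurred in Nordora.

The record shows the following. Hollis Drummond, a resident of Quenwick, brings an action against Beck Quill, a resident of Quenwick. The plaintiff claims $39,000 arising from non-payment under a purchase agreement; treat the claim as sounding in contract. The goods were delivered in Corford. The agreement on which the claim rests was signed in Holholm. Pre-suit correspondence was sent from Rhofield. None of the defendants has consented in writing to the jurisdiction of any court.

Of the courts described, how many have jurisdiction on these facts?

2

The Civil Court of Palrow:
  (a) The claim is a contract claim, not an employment claim — that alternative is enough. Condition met.
  (b) No defendant is a corporation. But the claim is a contract claim, and the 'unless' clause therefore excuses the requirement. Condition met.
  (c) The plaintiff resides in Quenwick, which is not Palrow, which satisfies one of the alternatives. Condition met.
  (d) The amount in controversy is 39,000 dollars, within the 50,000 dollars ceiling, which satisfies one of the alternatives. The carve-out does not apply: the operative events occurred in Corford, not Palrow. Satisfied.
  → All conditions met; jurisdiction exists.
The Circuit Court of Nordora:
  (a) The amount in controversy is $39,000, which meets the $35,000 floor. Met.
  (b) The amount in controversy is 39,000 dollars, which meets the USD 20,000 floor — that alternative is enough. And the carve-out is inapplicable — the claim does not concern real property. Met.
  (c) The claim is a contract claim, not an employment claim, so this disjunct is met. Satisfied.
  (d) The plaintiff resides in Quenwick, which is not Nordora, so this disjunct is met. Condition met.
  (e) The amount in controversy is $39,000, within the $250,000 ceiling. Satisfied.
  → All conditions met; jurisdiction exists.
Courts with jurisdiction: the Civil Court of Palrow, the Circuit Court of Nordora — 2 in total.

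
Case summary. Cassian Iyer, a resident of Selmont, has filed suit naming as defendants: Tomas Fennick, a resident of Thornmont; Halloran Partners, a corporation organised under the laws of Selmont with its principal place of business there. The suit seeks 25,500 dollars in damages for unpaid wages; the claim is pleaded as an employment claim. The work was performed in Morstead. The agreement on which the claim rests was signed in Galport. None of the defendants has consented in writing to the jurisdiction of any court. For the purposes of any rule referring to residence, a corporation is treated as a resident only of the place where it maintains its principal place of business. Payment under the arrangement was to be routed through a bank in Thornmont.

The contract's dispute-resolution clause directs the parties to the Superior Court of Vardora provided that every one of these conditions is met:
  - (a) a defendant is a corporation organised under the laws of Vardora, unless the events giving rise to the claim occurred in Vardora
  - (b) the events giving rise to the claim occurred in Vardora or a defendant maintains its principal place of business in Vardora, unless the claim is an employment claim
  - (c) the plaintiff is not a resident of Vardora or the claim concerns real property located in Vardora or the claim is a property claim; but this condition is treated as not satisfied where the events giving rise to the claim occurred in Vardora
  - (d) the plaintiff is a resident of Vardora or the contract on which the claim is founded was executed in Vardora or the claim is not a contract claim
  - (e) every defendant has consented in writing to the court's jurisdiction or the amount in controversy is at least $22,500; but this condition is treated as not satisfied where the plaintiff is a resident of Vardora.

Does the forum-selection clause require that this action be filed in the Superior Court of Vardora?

The Superior Court of Vardora:
  (a) The corporate defendant(s) are organised in Selmont, not Vardora. And the operative events occurred in Morstead, not Vardora, so the proviso does not save it. Condition not met.
  (b) The operative events occurred in Morstead, not Vardora; the corporate defendant(s) have their principal place of business in Selmont, not Vardora — none of the alternatives is met. However, the claim is an employment claim, so the 'unless' proviso supplies this condition. Condition met.
  (c) The plaintiff resides in Selmont, which is not Vardora, which satisfies one of the alternatives. The carve-out does not apply: the operative events occurred in Morstead, not Vardora. Satisfied.
  (d) The claim is an employment claim, not a contract claim, so one alternative holds. Met.
  (e) The amount in controversy is 25,500 dollars, which meets the USD 22,500 floor, which satisfies one of the alternatives. The carve-out does not apply: the plaintiff resides in Selmont, not Vardora. Condition met.
  → Forum clause is not triggered.

No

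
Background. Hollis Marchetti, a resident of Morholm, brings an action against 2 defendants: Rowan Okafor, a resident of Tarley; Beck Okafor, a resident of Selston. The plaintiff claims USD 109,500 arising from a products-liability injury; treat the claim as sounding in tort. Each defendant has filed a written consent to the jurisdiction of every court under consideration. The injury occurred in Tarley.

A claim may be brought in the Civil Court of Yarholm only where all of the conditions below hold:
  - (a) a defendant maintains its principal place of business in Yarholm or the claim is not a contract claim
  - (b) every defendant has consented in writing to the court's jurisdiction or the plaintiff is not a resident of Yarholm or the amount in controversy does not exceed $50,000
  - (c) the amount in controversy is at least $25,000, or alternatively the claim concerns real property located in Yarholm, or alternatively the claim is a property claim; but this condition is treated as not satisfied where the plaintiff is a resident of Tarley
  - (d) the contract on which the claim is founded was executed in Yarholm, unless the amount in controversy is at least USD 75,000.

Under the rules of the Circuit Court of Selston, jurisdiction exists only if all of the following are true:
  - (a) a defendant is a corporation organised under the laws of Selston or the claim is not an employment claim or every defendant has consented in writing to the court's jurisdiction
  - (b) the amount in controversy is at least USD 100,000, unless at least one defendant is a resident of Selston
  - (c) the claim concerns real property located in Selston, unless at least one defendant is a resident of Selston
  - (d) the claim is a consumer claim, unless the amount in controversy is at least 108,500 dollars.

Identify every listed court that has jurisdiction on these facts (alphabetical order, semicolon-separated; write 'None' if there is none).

the Circuit Court of Selston; the Civil Court of Yarholm

The Civil Court of Yarholm:
  (a) The claim is a tort claim, not a contract claim — that alternative is enough. Met.
  (b) Every defendant has filed written consent, so one alternative holds. Met.
  (c) The amount in controversy is 109,500 dollars, which meets the USD 25,000 floor, which satisfies one of the alternatives. The exception is not triggered, since the plaintiff resides in Morholm, not Tarley. Condition met.
  (d) No contract (and hence no place of execution) is alleged. However, the amount in controversy is USD 109,500, which meets the USD 75,000 floor, so the 'unless' proviso supplies this condition. Condition met.
  → The court has jurisdiction.
The Circuit Court of Selston:
  (a) The claim is a tort claim, not an employment claim, so one alternative holds. Satisfied.
  (b) The amount in controversy is $109,500, which meets the USD 100,000 floor. Satisfied.
  (c) The claim does not concern real property. The proviso rescues it, though: Beck Okafor resides in Selston. Satisfied.
  (d) The claim is a tort claim, not a consumer claim. However, the amount in controversy is 109,500 dollars, which meets the USD 108,500 floor, so the 'unless' proviso supplies this condition. Satisfied.
  → The court has jurisdiction.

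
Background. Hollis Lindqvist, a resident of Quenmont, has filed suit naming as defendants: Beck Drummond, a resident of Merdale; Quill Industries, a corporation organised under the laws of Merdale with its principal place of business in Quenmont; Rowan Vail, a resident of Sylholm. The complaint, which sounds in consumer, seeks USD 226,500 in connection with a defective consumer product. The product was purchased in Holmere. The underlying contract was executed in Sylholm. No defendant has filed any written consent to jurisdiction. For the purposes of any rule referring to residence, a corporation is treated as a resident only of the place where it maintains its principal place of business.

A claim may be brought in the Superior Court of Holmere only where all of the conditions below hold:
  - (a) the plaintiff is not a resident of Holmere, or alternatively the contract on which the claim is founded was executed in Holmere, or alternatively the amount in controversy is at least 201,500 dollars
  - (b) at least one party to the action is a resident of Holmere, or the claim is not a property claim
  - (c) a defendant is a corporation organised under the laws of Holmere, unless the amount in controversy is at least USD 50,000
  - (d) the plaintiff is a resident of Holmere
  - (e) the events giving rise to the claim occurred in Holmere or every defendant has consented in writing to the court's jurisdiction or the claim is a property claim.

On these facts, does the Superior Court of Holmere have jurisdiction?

The Superior Court of Holmere:
  (a) The plaintiff resides in Quenmont, which is not Holmere, so one alternative holds. Condition met.
  (b) The claim is a consumer claim, not a property claim, so one alternative holds. Met.
  (c) The corporate defendant(s) are organised in Merdale, not Holmere. The proviso rescues it, though: the amount in controversy is $226,500, which meets the 50,000 dollars floor. Met.
  (d) The plaintiff resides in Quenmont, not Holmere. Not met.
  (e) The operative events occurred in Holmere, so this disjunct is met. Condition met.
  → The court lacks jurisdiction.

No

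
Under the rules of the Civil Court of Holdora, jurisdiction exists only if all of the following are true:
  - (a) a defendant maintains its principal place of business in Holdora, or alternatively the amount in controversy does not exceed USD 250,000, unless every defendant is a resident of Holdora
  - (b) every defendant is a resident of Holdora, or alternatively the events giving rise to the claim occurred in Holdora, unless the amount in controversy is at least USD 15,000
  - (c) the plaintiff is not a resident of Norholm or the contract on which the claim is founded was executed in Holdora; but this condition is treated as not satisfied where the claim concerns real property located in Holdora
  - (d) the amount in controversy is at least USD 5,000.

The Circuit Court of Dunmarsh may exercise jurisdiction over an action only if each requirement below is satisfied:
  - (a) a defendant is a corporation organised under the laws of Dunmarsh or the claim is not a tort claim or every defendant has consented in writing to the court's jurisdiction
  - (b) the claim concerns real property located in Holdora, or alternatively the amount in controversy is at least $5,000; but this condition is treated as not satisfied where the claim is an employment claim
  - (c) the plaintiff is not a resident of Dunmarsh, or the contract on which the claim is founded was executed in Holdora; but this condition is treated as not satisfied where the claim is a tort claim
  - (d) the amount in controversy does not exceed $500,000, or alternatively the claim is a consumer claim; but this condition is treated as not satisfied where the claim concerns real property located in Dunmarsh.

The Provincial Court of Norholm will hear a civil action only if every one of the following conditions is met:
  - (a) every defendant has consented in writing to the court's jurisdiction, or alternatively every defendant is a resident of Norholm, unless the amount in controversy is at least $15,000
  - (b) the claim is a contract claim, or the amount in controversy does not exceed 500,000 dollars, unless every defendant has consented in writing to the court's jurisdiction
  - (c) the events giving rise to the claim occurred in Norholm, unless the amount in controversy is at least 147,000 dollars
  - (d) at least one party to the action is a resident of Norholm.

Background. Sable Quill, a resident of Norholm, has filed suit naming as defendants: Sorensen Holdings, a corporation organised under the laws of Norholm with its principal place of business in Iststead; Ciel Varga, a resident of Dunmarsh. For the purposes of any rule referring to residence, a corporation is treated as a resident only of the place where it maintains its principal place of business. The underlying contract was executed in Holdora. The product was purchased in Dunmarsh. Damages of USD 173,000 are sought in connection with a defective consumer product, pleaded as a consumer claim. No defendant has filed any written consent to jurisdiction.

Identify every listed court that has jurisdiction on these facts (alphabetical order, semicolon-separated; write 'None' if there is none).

The Civil Court of Holdora:
  (a) The amount in controversy is $173,000, within the USD 250,000 ceiling — that alternative is enough. Satisfied.
  (b) The defendants reside as follows — Sorensen Holdings in Iststead, Ciel Varga in Dunmarsh — not all in Holdora; the operative events occurred in Dunmarsh, not Holdora — no alternative holds. But the amount in controversy is 173,000 dollars, which meets the $15,000 floor, and the 'unless' clause therefore excuses the requirement. Satisfied.
  (c) The contract was executed in Holdora, so this disjunct is met. And the carve-out is inapplicable — the claim does not concern real property. Met.
  (d) The amount in controversy is USD 173,000, which meets the 5,000 dollars floor. Met.
  → Every requirement is satisfied — jurisdiction.
The Circuit Court of Dunmarsh:
  (a) The claim is a consumer claim, not a tort claim — that alternative is enough. Met.
  (b) The amount in controversy is $173,000, which meets the 5,000 dollars floor, so one alternative holds. And the carve-out is inapplicable — the claim is a consumer claim, not an employment claim. Satisfied.
  (c) The plaintiff resides in Norholm, which is not Dunmarsh, so this disjunct is met. The carve-out does not apply: the claim is a consumer claim, not a tort claim. Satisfied.
  (d) The amount in controversy is $173,000, within the 500,000 dollars ceiling, so this disjunct is met. And the carve-out is inapplicable — the claim does not concern real property. Condition met.
  → All conditions met; jurisdiction exists.
The Provincial Court of Norholm:
  (a) No such written consent has been filed; the defendants reside as follows — Sorensen Holdings in Iststead, Ciel Varga in Dunmarsh — not all in Norholm — every alternative fails. The proviso rescues it, though: the amount in controversy is USD 173,000, which meets the USD 15,000 floor. Condition met.
  (b) The amount in controversy is $173,000, within the 500,000 dollars ceiling, so one alternative holds. Met.
  (c) The operative events occurred in Dunmarsh, not Norholm. The proviso rescues it, though: the amount in controversy is $173,000, which meets the 147,000 dollars floor. Condition met.
  (d) Sable Quill resides in Norholm. Condition met.
  → All conditions met; jurisdiction exists.

the Circuit Court of Dunmarsh; the Civil Court of Holdora; the Provincial Court of Norholm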